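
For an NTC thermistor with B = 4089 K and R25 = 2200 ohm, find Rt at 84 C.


NTC thermistor equation: Rt = R25 * exp(B * (1/T - 1/T25)).
T in Kelvin: 357.15 K, T25 = 298.15 K
1/T - 1/T25 = 1/357.15 - 1/298.15 = -0.00055407
B * (1/T - 1/T25) = 4089 * -0.00055407 = -2.2656
Rt = 2200 * exp(-2.2656) = 228.3 ohm

228.3 ohm


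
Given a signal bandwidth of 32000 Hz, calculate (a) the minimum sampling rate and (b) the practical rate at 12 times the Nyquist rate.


By Nyquist theorem, fs_min = 2 * fmax.
fs_min = 2 * 32000 = 64000 Hz
Practical rate = 12 * fs_min = 12 * 64000 = 768000 Hz

fs_min = 64000 Hz, fs_practical = 768000 Hz


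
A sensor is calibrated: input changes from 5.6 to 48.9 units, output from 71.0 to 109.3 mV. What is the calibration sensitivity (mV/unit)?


Sensitivity = (y2 - y1) / (x2 - x1).
S = (109.3 - 71.0) / (48.9 - 5.6)
S = 38.3 / 43.3
S = 0.8845 mV/unit

0.8845 mV/unit


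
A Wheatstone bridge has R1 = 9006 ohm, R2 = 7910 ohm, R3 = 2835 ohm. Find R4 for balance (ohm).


At balance: R1*R4 = R2*R3, so R4 = R2*R3/R1.
R4 = 7910 * 2835 / 9006
R4 = 22424850 / 9006
R4 = 2489.99 ohm

2489.99 ohm


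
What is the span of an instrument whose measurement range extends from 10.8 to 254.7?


Span = upper range - lower range.
Span = 254.7 - (10.8)
Span = 243.9

243.9


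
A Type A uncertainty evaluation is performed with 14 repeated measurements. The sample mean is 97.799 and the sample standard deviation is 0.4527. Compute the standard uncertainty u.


The standard uncertainty for Type A evaluation is u = s / sqrt(n).
u = 0.4527 / sqrt(14)
u = 0.4527 / 3.7417
u = 0.121

0.121


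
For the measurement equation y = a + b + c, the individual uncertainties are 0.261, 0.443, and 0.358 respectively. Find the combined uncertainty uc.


For a sum of independent quantities, uc = sqrt(u1^2 + u2^2 + u3^2).
uc = sqrt(0.261^2 + 0.443^2 + 0.358^2)
uc = sqrt(0.068121 + 0.196249 + 0.128164)
uc = 0.6265

0.6265


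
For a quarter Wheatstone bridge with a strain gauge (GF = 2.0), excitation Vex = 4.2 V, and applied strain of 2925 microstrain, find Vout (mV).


Quarter bridge output: Vout = (GF * epsilon * Vex) / 4.
Vout = (2.0 * 2925e-6 * 4.2) / 4
Vout = 0.02457 / 4 V
Vout = 0.0061425 V = 6.1425 mV

6.1425 mV


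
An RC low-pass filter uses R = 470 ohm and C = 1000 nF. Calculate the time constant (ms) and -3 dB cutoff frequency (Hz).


Time constant: tau = R * C.
tau = 470 * 1.00e-06 = 0.00047 s
tau = 0.47 ms
Cutoff frequency: fc = 1 / (2*pi*R*C).
fc = 1 / (2*pi*0.00047) = 338.63 Hz

tau = 0.47 ms, fc = 338.63 Hz


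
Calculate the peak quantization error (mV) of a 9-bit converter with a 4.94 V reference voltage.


The maximum quantization error is +/- LSB/2.
LSB = Vref / 2^n = 4.94 / 512 = 0.00964844 V
Max error = LSB / 2 = 0.00964844 / 2 = 0.00482422 V
Max error = 4.8242 mV

4.8242 mV


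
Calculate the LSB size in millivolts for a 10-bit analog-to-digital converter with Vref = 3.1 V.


The resolution (LSB) of an ADC is Vref / 2^n.
LSB = 3.1 / 2^10
LSB = 3.1 / 1024
LSB = 0.00302734 V = 3.02734375 mV

3.02734375 mV


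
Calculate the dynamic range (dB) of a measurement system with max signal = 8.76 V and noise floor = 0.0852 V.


Dynamic range = 20 * log10(Vmax / Vnoise).
DR = 20 * log10(8.76 / 0.0852)
DR = 20 * log10(102.82)
DR = 40.24 dB

40.24 dB


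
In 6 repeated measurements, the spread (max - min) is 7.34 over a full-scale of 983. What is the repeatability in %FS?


Repeatability = (spread / full scale) * 100%.
R = (7.34 / 983) * 100
R = 0.747 %FS

0.747 %FS


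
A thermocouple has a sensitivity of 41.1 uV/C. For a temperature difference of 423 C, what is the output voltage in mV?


The thermocouple output V = sensitivity * dT.
V = 41.1 uV/C * 423 C
V = 17385.3 uV
V = 17.385 mV

17.385 mV


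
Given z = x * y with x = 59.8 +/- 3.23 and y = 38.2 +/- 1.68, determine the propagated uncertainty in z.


For a product z = x*y, the relative uncertainty is:
uz/z = sqrt((ux/x)^2 + (uy/y)^2)
Relative uncertainties: ux/x = 3.23/59.8 = 0.054013
uy/y = 1.68/38.2 = 0.043979
z = 59.8 * 38.2 = 2284.4
uz = 2284.4 * sqrt(0.054013^2 + 0.043979^2) = 159.114

159.114


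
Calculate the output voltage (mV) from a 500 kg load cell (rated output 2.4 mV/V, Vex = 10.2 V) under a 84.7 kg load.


Vout = rated_output * Vex * (load / capacity).
Vout = 2.4 * 10.2 * (84.7 / 500)
Vout = 2.4 * 10.2 * 0.1694
Vout = 4.147 mV

4.147 mV


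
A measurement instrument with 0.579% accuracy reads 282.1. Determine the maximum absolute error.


Absolute error = (accuracy% / 100) * reading.
Error = (0.579 / 100) * 282.1
Error = 0.00579 * 282.1
Error = 1.6334

1.6334


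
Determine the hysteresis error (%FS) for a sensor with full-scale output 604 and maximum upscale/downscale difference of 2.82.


Hysteresis = (max difference / full scale) * 100%.
H = (2.82 / 604) * 100
H = 0.467 %FS

0.467 %FS


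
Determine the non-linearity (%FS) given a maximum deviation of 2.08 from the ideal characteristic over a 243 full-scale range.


Linearity error = (max deviation / full scale) * 100%.
Linearity = (2.08 / 243) * 100
Linearity = 0.856 %FS

0.856 %FS


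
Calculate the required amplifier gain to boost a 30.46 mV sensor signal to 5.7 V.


Gain = Vout / Vin (converting to same units).
G = 5.7 V / 30.46 mV
G = 5700.0 mV / 30.46 mV
G = 187.13

187.13


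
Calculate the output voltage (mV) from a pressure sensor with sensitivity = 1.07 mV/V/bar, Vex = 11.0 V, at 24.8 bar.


Output = sensitivity * Vex * P.
Vout = 1.07 * 11.0 * 24.8
Vout = 11.77 * 24.8
Vout = 291.9 mV

291.9 mV


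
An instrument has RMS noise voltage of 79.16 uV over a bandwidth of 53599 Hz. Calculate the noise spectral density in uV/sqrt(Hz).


Noise spectral density = Vrms / sqrt(BW).
NSD = 79.16 / sqrt(53599)
NSD = 79.16 / 231.5146
NSD = 0.3419 uV/sqrt(Hz)

0.3419 uV/sqrt(Hz)


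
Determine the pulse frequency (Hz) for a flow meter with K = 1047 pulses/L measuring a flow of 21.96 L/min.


Frequency = K * Q / 60 (converting L/min to L/s).
f = 1047 * 21.96 / 60
f = 22992.12 / 60
f = 383.2 Hz

383.2 Hz


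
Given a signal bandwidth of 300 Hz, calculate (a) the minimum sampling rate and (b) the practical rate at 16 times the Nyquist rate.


By Nyquist theorem, fs_min = 2 * fmax.
fs_min = 2 * 300 = 600 Hz
Practical rate = 16 * fs_min = 16 * 600 = 9600 Hz

fs_min = 600 Hz, fs_practical = 9600 Hz


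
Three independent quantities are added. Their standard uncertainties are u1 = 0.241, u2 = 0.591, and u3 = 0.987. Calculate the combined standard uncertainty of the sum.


For a sum of independent quantities, uc = sqrt(u1^2 + u2^2 + u3^2).
uc = sqrt(0.241^2 + 0.591^2 + 0.987^2)
uc = sqrt(0.058081 + 0.349281 + 0.974169)
uc = 1.1754

1.1754


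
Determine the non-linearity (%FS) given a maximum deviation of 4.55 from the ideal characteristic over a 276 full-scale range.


Linearity error = (max deviation / full scale) * 100%.
Linearity = (4.55 / 276) * 100
Linearity = 1.649 %FS

1.649 %FS


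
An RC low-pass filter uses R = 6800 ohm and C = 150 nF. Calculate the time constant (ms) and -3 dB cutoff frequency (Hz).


Time constant: tau = R * C.
tau = 6800 * 1.50e-07 = 0.00102 s
tau = 1.02 ms
Cutoff frequency: fc = 1 / (2*pi*R*C).
fc = 1 / (2*pi*0.00102) = 156.03 Hz

tau = 1.02 ms, fc = 156.03 Hz


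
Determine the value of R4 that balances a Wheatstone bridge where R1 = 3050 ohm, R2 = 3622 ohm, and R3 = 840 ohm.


At balance: R1*R4 = R2*R3, so R4 = R2*R3/R1.
R4 = 3622 * 840 / 3050
R4 = 3042480 / 3050
R4 = 997.53 ohm

997.53 ohm


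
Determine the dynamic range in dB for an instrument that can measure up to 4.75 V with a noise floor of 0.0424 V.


Dynamic range = 20 * log10(Vmax / Vnoise).
DR = 20 * log10(4.75 / 0.0424)
DR = 20 * log10(112.03)
DR = 40.99 dB

40.99 dB


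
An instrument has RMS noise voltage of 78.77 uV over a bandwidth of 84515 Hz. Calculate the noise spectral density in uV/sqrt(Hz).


Noise spectral density = Vrms / sqrt(BW).
NSD = 78.77 / sqrt(84515)
NSD = 78.77 / 290.7146
NSD = 0.271 uV/sqrt(Hz)

0.271 uV/sqrt(Hz)


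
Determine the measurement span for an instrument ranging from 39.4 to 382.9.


Span = upper range - lower range.
Span = 382.9 - (39.4)
Span = 343.5

343.5


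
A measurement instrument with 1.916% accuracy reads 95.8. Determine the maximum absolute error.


Absolute error = (accuracy% / 100) * reading.
Error = (1.916 / 100) * 95.8
Error = 0.01916 * 95.8
Error = 1.8355

1.8355


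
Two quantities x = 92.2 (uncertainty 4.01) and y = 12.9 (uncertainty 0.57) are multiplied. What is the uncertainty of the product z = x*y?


For a product z = x*y, the relative uncertainty is:
uz/z = sqrt((ux/x)^2 + (uy/y)^2)
Relative uncertainties: ux/x = 4.01/92.2 = 0.043492
uy/y = 0.57/12.9 = 0.044186
z = 92.2 * 12.9 = 1189.4
uz = 1189.4 * sqrt(0.043492^2 + 0.044186^2) = 73.742

73.742


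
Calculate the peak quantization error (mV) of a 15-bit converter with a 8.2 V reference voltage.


The maximum quantization error is +/- LSB/2.
LSB = Vref / 2^n = 8.2 / 32768 = 0.00025024 V
Max error = LSB / 2 = 0.00025024 / 2 = 0.00012512 V
Max error = 0.1251 mV

0.1251 mV


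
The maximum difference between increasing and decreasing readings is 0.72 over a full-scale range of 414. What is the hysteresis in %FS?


Hysteresis = (max difference / full scale) * 100%.
H = (0.72 / 414) * 100
H = 0.174 %FS

0.174 %FS


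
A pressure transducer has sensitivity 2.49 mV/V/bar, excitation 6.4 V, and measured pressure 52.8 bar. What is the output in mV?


Output = sensitivity * Vex * P.
Vout = 2.49 * 6.4 * 52.8
Vout = 15.936 * 52.8
Vout = 841.42 mV

841.42 mV


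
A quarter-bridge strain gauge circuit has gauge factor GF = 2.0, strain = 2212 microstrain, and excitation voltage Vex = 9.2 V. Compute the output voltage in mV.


Quarter bridge output: Vout = (GF * epsilon * Vex) / 4.
Vout = (2.0 * 2212e-6 * 9.2) / 4
Vout = 0.0407008 / 4 V
Vout = 0.0101752 V = 10.1752 mV

10.1752 mV


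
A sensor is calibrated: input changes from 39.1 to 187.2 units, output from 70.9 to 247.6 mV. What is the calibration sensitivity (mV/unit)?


Sensitivity = (y2 - y1) / (x2 - x1).
S = (247.6 - 70.9) / (187.2 - 39.1)
S = 176.7 / 148.1
S = 1.1931 mV/unit

1.1931 mV/unit


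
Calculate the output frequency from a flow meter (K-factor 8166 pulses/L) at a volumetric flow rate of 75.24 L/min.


Frequency = K * Q / 60 (converting L/min to L/s).
f = 8166 * 75.24 / 60
f = 614409.84 / 60
f = 10240.16 Hz

10240.16 Hz


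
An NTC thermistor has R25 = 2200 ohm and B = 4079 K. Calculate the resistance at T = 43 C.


NTC thermistor equation: Rt = R25 * exp(B * (1/T - 1/T25)).
T in Kelvin: 316.15 K, T25 = 298.15 K
1/T - 1/T25 = 1/316.15 - 1/298.15 = -0.00019096
B * (1/T - 1/T25) = 4079 * -0.00019096 = -0.7789
Rt = 2200 * exp(-0.7789) = 1009.6 ohm

1009.6 ohm


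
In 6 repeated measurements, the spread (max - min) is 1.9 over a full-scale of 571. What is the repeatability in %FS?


Repeatability = (spread / full scale) * 100%.
R = (1.9 / 571) * 100
R = 0.333 %FS

0.333 %FS


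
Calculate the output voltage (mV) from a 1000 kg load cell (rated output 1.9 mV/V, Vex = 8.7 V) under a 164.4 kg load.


Vout = rated_output * Vex * (load / capacity).
Vout = 1.9 * 8.7 * (164.4 / 1000)
Vout = 1.9 * 8.7 * 0.1644
Vout = 2.718 mV

2.718 mV


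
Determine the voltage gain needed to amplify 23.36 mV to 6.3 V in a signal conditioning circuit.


Gain = Vout / Vin (converting to same units).
G = 6.3 V / 23.36 mV
G = 6300.0 mV / 23.36 mV
G = 269.69

269.69


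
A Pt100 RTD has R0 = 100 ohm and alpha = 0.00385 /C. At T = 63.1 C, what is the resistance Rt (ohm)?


The RTD equation: Rt = R0 * (1 + alpha * T).
Rt = 100 * (1 + 0.00385 * 63.1)
Rt = 100 * (1 + 0.242935)
Rt = 100 * 1.242935
Rt = 124.294 ohm

124.294 ohm


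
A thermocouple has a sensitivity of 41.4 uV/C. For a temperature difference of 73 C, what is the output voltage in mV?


The thermocouple output V = sensitivity * dT.
V = 41.4 uV/C * 73 C
V = 3022.2 uV
V = 3.022 mV

3.022 mV


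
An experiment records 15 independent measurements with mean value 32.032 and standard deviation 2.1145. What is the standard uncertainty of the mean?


The standard uncertainty for Type A evaluation is u = s / sqrt(n).
u = 2.1145 / sqrt(15)
u = 2.1145 / 3.873
u = 0.546

0.546


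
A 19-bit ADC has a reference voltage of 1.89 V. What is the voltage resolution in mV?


The resolution (LSB) of an ADC is Vref / 2^n.
LSB = 1.89 / 2^19
LSB = 1.89 / 524288
LSB = 3.6e-06 V = 0.00360489 mV

0.00360489 mV


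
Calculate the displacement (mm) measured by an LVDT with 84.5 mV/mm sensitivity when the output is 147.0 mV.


Displacement = Vout / sensitivity.
d = 147.0 / 84.5
d = 1.74 mm

1.74 mm


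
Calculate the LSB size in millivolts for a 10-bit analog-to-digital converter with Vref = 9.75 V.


The resolution (LSB) of an ADC is Vref / 2^n.
LSB = 9.75 / 2^10
LSB = 9.75 / 1024
LSB = 0.00952148 V = 9.52148438 mV

9.52148438 mV


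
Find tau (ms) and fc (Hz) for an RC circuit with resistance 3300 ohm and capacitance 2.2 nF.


Time constant: tau = R * C.
tau = 3300 * 2.20e-09 = 7.26e-06 s
tau = 0.0073 ms
Cutoff frequency: fc = 1 / (2*pi*R*C).
fc = 1 / (2*pi*7.26e-06) = 21922.17 Hz

tau = 0.0073 ms, fc = 21922.17 Hz


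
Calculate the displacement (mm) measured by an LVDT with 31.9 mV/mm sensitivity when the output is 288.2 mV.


Displacement = Vout / sensitivity.
d = 288.2 / 31.9
d = 9.034 mm

9.034 mm


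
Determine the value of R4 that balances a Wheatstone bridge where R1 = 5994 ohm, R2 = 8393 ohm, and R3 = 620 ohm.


At balance: R1*R4 = R2*R3, so R4 = R2*R3/R1.
R4 = 8393 * 620 / 5994
R4 = 5203660 / 5994
R4 = 868.14 ohm

868.14 ohm


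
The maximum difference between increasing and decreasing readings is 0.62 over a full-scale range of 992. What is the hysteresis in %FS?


Hysteresis = (max difference / full scale) * 100%.
H = (0.62 / 992) * 100
H = 0.062 %FS

0.062 %FS


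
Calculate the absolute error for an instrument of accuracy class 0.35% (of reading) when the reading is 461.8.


Absolute error = (accuracy% / 100) * reading.
Error = (0.35 / 100) * 461.8
Error = 0.0035 * 461.8
Error = 1.6163

1.6163


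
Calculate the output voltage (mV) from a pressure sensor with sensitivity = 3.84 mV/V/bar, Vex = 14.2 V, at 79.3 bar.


Output = sensitivity * Vex * P.
Vout = 3.84 * 14.2 * 79.3
Vout = 54.528 * 79.3
Vout = 4324.07 mV

4324.07 mV


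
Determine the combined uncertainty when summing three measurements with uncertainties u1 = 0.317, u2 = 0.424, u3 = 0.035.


For a sum of independent quantities, uc = sqrt(u1^2 + u2^2 + u3^2).
uc = sqrt(0.317^2 + 0.424^2 + 0.035^2)
uc = sqrt(0.100489 + 0.179776 + 0.001225)
uc = 0.5306

0.5306


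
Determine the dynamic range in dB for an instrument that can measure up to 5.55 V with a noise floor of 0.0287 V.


Dynamic range = 20 * log10(Vmax / Vnoise).
DR = 20 * log10(5.55 / 0.0287)
DR = 20 * log10(193.38)
DR = 45.73 dB

45.73 dB


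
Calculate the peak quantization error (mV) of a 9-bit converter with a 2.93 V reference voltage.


The maximum quantization error is +/- LSB/2.
LSB = Vref / 2^n = 2.93 / 512 = 0.00572266 V
Max error = LSB / 2 = 0.00572266 / 2 = 0.00286133 V
Max error = 2.8613 mV

2.8613 mV


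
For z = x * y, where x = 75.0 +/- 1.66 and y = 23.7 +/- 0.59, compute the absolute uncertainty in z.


For a product z = x*y, the relative uncertainty is:
uz/z = sqrt((ux/x)^2 + (uy/y)^2)
Relative uncertainties: ux/x = 1.66/75.0 = 0.022133
uy/y = 0.59/23.7 = 0.024895
z = 75.0 * 23.7 = 1777.5
uz = 1777.5 * sqrt(0.022133^2 + 0.024895^2) = 59.21

59.21


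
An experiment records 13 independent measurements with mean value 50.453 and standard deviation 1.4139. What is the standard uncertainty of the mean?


The standard uncertainty for Type A evaluation is u = s / sqrt(n).
u = 1.4139 / sqrt(13)
u = 1.4139 / 3.6056
u = 0.3921

0.3921


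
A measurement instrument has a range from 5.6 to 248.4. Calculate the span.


Span = upper range - lower range.
Span = 248.4 - (5.6)
Span = 242.8

242.8


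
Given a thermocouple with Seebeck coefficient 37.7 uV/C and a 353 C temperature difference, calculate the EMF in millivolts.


The thermocouple output V = sensitivity * dT.
V = 37.7 uV/C * 353 C
V = 13308.1 uV
V = 13.308 mV

13.308 mV


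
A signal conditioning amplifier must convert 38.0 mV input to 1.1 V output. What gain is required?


Gain = Vout / Vin (converting to same units).
G = 1.1 V / 38.0 mV
G = 1100.0 mV / 38.0 mV
G = 28.95

28.95


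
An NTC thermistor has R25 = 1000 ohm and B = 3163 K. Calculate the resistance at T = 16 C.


NTC thermistor equation: Rt = R25 * exp(B * (1/T - 1/T25)).
T in Kelvin: 289.15 K, T25 = 298.15 K
1/T - 1/T25 = 1/289.15 - 1/298.15 = 0.0001044
B * (1/T - 1/T25) = 3163 * 0.0001044 = 0.3302
Rt = 1000 * exp(0.3302) = 1391.3 ohm

1391.3 ohm


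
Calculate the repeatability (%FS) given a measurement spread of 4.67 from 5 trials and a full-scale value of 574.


Repeatability = (spread / full scale) * 100%.
R = (4.67 / 574) * 100
R = 0.814 %FS

0.814 %FS


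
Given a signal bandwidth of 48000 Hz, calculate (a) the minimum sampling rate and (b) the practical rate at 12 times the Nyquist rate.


By Nyquist theorem, fs_min = 2 * fmax.
fs_min = 2 * 48000 = 96000 Hz
Practical rate = 12 * fs_min = 12 * 96000 = 1152000 Hz

fs_min = 96000 Hz, fs_practical = 1152000 Hz


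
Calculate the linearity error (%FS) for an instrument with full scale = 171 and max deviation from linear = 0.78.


Linearity error = (max deviation / full scale) * 100%.
Linearity = (0.78 / 171) * 100
Linearity = 0.456 %FS

0.456 %FS


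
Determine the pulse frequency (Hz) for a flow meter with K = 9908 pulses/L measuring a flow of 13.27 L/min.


Frequency = K * Q / 60 (converting L/min to L/s).
f = 9908 * 13.27 / 60
f = 131479.16 / 60
f = 2191.32 Hz

2191.32 Hz


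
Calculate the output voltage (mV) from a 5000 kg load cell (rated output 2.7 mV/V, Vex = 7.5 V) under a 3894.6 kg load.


Vout = rated_output * Vex * (load / capacity).
Vout = 2.7 * 7.5 * (3894.6 / 5000)
Vout = 2.7 * 7.5 * 0.77892
Vout = 15.773 mV

15.773 mV


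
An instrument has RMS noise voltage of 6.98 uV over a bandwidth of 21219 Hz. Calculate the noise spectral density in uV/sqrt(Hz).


Noise spectral density = Vrms / sqrt(BW).
NSD = 6.98 / sqrt(21219)
NSD = 6.98 / 145.6674
NSD = 0.0479 uV/sqrt(Hz)

0.0479 uV/sqrt(Hz)


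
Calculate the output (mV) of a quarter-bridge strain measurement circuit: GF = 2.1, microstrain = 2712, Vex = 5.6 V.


Quarter bridge output: Vout = (GF * epsilon * Vex) / 4.
Vout = (2.1 * 2712e-6 * 5.6) / 4
Vout = 0.03189312 / 4 V
Vout = 0.00797328 V = 7.9733 mV

7.9733 mV


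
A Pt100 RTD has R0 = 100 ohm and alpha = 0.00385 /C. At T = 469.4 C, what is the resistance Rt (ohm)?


The RTD equation: Rt = R0 * (1 + alpha * T).
Rt = 100 * (1 + 0.00385 * 469.4)
Rt = 100 * (1 + 1.80719)
Rt = 100 * 2.80719
Rt = 280.719 ohm

280.719 ohm


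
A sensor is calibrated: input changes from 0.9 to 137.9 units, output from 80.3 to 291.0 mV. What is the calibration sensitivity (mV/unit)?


Sensitivity = (y2 - y1) / (x2 - x1).
S = (291.0 - 80.3) / (137.9 - 0.9)
S = 210.7 / 137.0
S = 1.538 mV/unit

1.538 mV/unit


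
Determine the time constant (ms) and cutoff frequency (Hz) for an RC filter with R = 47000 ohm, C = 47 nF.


Time constant: tau = R * C.
tau = 47000 * 4.70e-08 = 0.002209 s
tau = 2.209 ms
Cutoff frequency: fc = 1 / (2*pi*R*C).
fc = 1 / (2*pi*0.002209) = 72.05 Hz

tau = 2.209 ms, fc = 72.05 Hz


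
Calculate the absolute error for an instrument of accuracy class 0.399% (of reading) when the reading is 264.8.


Absolute error = (accuracy% / 100) * reading.
Error = (0.399 / 100) * 264.8
Error = 0.00399 * 264.8
Error = 1.0566

1.0566


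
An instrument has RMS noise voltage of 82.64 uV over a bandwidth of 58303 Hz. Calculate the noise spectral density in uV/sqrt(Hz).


Noise spectral density = Vrms / sqrt(BW).
NSD = 82.64 / sqrt(58303)
NSD = 82.64 / 241.4601
NSD = 0.3423 uV/sqrt(Hz)

0.3423 uV/sqrt(Hz)


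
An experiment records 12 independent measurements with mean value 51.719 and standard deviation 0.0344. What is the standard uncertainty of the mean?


The standard uncertainty for Type A evaluation is u = s / sqrt(n).
u = 0.0344 / sqrt(12)
u = 0.0344 / 3.4641
u = 0.0099

0.0099


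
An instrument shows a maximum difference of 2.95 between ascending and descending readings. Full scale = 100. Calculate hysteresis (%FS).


Hysteresis = (max difference / full scale) * 100%.
H = (2.95 / 100) * 100
H = 2.95 %FS

2.95 %FS


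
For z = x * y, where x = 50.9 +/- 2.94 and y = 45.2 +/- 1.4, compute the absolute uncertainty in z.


For a product z = x*y, the relative uncertainty is:
uz/z = sqrt((ux/x)^2 + (uy/y)^2)
Relative uncertainties: ux/x = 2.94/50.9 = 0.05776
uy/y = 1.4/45.2 = 0.030973
z = 50.9 * 45.2 = 2300.7
uz = 2300.7 * sqrt(0.05776^2 + 0.030973^2) = 150.789

150.789


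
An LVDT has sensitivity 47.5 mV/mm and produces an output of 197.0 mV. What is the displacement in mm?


Displacement = Vout / sensitivity.
d = 197.0 / 47.5
d = 4.147 mm

4.147 mm


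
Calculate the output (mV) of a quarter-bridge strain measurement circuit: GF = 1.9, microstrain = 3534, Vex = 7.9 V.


Quarter bridge output: Vout = (GF * epsilon * Vex) / 4.
Vout = (1.9 * 3534e-6 * 7.9) / 4
Vout = 0.05304534 / 4 V
Vout = 0.01326133 V = 13.2613 mV

13.2613 mV


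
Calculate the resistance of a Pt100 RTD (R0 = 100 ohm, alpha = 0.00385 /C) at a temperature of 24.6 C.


The RTD equation: Rt = R0 * (1 + alpha * T).
Rt = 100 * (1 + 0.00385 * 24.6)
Rt = 100 * (1 + 0.09471)
Rt = 100 * 1.09471
Rt = 109.471 ohm

109.471 ohm


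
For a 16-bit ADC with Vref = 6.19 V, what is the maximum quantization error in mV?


The maximum quantization error is +/- LSB/2.
LSB = Vref / 2^n = 6.19 / 65536 = 9.445e-05 V
Max error = LSB / 2 = 9.445e-05 / 2 = 4.723e-05 V
Max error = 0.0472 mV

0.0472 mV


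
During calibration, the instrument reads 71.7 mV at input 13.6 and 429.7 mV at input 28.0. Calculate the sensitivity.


Sensitivity = (y2 - y1) / (x2 - x1).
S = (429.7 - 71.7) / (28.0 - 13.6)
S = 358.0 / 14.4
S = 24.8611 mV/unit

24.8611 mV/unit


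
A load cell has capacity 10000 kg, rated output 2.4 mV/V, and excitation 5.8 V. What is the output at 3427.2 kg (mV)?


Vout = rated_output * Vex * (load / capacity).
Vout = 2.4 * 5.8 * (3427.2 / 10000)
Vout = 2.4 * 5.8 * 0.34272
Vout = 4.771 mV

4.771 mV


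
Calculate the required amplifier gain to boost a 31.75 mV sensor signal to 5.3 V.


Gain = Vout / Vin (converting to same units).
G = 5.3 V / 31.75 mV
G = 5300.0 mV / 31.75 mV
G = 166.93

166.93


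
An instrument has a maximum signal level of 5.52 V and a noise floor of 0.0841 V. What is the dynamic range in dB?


Dynamic range = 20 * log10(Vmax / Vnoise).
DR = 20 * log10(5.52 / 0.0841)
DR = 20 * log10(65.64)
DR = 36.34 dB

36.34 dB


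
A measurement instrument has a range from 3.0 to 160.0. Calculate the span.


Span = upper range - lower range.
Span = 160.0 - (3.0)
Span = 157.0

157.0


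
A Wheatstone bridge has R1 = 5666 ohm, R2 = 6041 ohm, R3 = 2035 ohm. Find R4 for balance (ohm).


At balance: R1*R4 = R2*R3, so R4 = R2*R3/R1.
R4 = 6041 * 2035 / 5666
R4 = 12293435 / 5666
R4 = 2169.68 ohm

2169.68 ohm


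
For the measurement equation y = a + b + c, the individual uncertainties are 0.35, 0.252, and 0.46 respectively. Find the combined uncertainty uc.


For a sum of independent quantities, uc = sqrt(u1^2 + u2^2 + u3^2).
uc = sqrt(0.35^2 + 0.252^2 + 0.46^2)
uc = sqrt(0.1225 + 0.063504 + 0.2116)
uc = 0.6306

0.6306


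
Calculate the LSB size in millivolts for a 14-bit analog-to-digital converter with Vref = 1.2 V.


The resolution (LSB) of an ADC is Vref / 2^n.
LSB = 1.2 / 2^14
LSB = 1.2 / 16384
LSB = 7.324e-05 V = 0.07324219 mV

0.07324219 mV


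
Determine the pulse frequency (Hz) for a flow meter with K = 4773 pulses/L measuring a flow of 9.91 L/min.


Frequency = K * Q / 60 (converting L/min to L/s).
f = 4773 * 9.91 / 60
f = 47300.43 / 60
f = 788.34 Hz

788.34 Hz


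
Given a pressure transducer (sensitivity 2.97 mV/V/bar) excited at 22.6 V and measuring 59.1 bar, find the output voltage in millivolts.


Output = sensitivity * Vex * P.
Vout = 2.97 * 22.6 * 59.1
Vout = 67.122 * 59.1
Vout = 3966.91 mV

3966.91 mV


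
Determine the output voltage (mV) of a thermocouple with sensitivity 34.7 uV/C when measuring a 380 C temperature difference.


The thermocouple output V = sensitivity * dT.
V = 34.7 uV/C * 380 C
V = 13186.0 uV
V = 13.186 mV

13.186 mV


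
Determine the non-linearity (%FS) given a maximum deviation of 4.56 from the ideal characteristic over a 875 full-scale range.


Linearity error = (max deviation / full scale) * 100%.
Linearity = (4.56 / 875) * 100
Linearity = 0.521 %FS

0.521 %FS


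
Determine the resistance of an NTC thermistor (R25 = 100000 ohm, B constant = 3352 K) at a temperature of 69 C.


NTC thermistor equation: Rt = R25 * exp(B * (1/T - 1/T25)).
T in Kelvin: 342.15 K, T25 = 298.15 K
1/T - 1/T25 = 1/342.15 - 1/298.15 = -0.00043132
B * (1/T - 1/T25) = 3352 * -0.00043132 = -1.4458
Rt = 100000 * exp(-1.4458) = 23556.0 ohm

23556.0 ohm


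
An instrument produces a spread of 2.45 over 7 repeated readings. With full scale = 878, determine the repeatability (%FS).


Repeatability = (spread / full scale) * 100%.
R = (2.45 / 878) * 100
R = 0.279 %FS

0.279 %FS


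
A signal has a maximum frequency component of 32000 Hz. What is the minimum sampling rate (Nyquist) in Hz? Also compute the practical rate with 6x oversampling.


By Nyquist theorem, fs_min = 2 * fmax.
fs_min = 2 * 32000 = 64000 Hz
Practical rate = 6 * fs_min = 6 * 64000 = 384000 Hz

fs_min = 64000 Hz, fs_practical = 384000 Hz


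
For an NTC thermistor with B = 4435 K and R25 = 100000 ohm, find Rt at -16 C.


NTC thermistor equation: Rt = R25 * exp(B * (1/T - 1/T25)).
T in Kelvin: 257.15 K, T25 = 298.15 K
1/T - 1/T25 = 1/257.15 - 1/298.15 = 0.00053476
B * (1/T - 1/T25) = 4435 * 0.00053476 = 2.3717
Rt = 100000 * exp(2.3717) = 1071538.2 ohm

1071538.2 ohm


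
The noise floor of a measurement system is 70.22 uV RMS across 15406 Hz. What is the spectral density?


Noise spectral density = Vrms / sqrt(BW).
NSD = 70.22 / sqrt(15406)
NSD = 70.22 / 124.1209
NSD = 0.5657 uV/sqrt(Hz)

0.5657 uV/sqrt(Hz)


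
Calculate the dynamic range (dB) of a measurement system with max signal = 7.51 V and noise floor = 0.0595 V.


Dynamic range = 20 * log10(Vmax / Vnoise).
DR = 20 * log10(7.51 / 0.0595)
DR = 20 * log10(126.22)
DR = 42.02 dB

42.02 dB


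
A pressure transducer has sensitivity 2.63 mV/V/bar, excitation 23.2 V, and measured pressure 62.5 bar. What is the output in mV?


Output = sensitivity * Vex * P.
Vout = 2.63 * 23.2 * 62.5
Vout = 61.016 * 62.5
Vout = 3813.5 mV

3813.5 mV


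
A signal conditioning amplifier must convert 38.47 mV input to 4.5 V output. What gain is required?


Gain = Vout / Vin (converting to same units).
G = 4.5 V / 38.47 mV
G = 4500.0 mV / 38.47 mV
G = 116.97

116.97


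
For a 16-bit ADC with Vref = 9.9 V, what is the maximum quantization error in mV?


The maximum quantization error is +/- LSB/2.
LSB = Vref / 2^n = 9.9 / 65536 = 0.00015106 V
Max error = LSB / 2 = 0.00015106 / 2 = 7.553e-05 V
Max error = 0.0755 mV

0.0755 mV


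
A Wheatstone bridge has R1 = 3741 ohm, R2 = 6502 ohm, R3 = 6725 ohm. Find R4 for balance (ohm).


At balance: R1*R4 = R2*R3, so R4 = R2*R3/R1.
R4 = 6502 * 6725 / 3741
R4 = 43725950 / 3741
R4 = 11688.31 ohm

11688.31 ohm


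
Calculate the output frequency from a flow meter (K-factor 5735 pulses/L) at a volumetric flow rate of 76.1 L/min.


Frequency = K * Q / 60 (converting L/min to L/s).
f = 5735 * 76.1 / 60
f = 436433.5 / 60
f = 7273.89 Hz

7273.89 Hz


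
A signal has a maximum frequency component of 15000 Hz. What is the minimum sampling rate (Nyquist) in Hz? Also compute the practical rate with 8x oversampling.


By Nyquist theorem, fs_min = 2 * fmax.
fs_min = 2 * 15000 = 30000 Hz
Practical rate = 8 * fs_min = 8 * 30000 = 240000 Hz

fs_min = 30000 Hz, fs_practical = 240000 Hz


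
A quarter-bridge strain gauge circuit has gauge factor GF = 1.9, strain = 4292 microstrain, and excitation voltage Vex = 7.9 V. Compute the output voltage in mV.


Quarter bridge output: Vout = (GF * epsilon * Vex) / 4.
Vout = (1.9 * 4292e-6 * 7.9) / 4
Vout = 0.06442292 / 4 V
Vout = 0.01610573 V = 16.1057 mV

16.1057 mV


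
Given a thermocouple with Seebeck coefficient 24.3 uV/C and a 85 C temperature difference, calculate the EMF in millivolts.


The thermocouple output V = sensitivity * dT.
V = 24.3 uV/C * 85 C
V = 2065.5 uV
V = 2.066 mV

2.066 mV


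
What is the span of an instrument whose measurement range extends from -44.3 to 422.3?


Span = upper range - lower range.
Span = 422.3 - (-44.3)
Span = 466.6

466.6


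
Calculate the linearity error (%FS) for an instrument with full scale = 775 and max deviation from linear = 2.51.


Linearity error = (max deviation / full scale) * 100%.
Linearity = (2.51 / 775) * 100
Linearity = 0.324 %FS

0.324 %FS


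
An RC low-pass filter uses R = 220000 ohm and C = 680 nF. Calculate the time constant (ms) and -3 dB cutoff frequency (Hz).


Time constant: tau = R * C.
tau = 220000 * 6.80e-07 = 0.1496 s
tau = 149.6 ms
Cutoff frequency: fc = 1 / (2*pi*R*C).
fc = 1 / (2*pi*0.1496) = 1.06 Hz

tau = 149.6 ms, fc = 1.06 Hz


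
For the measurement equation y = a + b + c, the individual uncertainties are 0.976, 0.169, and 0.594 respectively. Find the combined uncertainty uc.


For a sum of independent quantities, uc = sqrt(u1^2 + u2^2 + u3^2).
uc = sqrt(0.976^2 + 0.169^2 + 0.594^2)
uc = sqrt(0.952576 + 0.028561 + 0.352836)
uc = 1.155

1.155


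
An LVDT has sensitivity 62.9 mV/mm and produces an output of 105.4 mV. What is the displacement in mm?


Displacement = Vout / sensitivity.
d = 105.4 / 62.9
d = 1.676 mm

1.676 mm


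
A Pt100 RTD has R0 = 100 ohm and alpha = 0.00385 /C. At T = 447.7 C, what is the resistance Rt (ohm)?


The RTD equation: Rt = R0 * (1 + alpha * T).
Rt = 100 * (1 + 0.00385 * 447.7)
Rt = 100 * (1 + 1.723645)
Rt = 100 * 2.723645
Rt = 272.365 ohm

272.365 ohm


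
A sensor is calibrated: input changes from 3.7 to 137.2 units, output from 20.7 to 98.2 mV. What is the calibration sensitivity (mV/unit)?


Sensitivity = (y2 - y1) / (x2 - x1).
S = (98.2 - 20.7) / (137.2 - 3.7)
S = 77.5 / 133.5
S = 0.5805 mV/unit

0.5805 mV/unit


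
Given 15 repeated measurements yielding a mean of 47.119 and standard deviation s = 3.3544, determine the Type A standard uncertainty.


The standard uncertainty for Type A evaluation is u = s / sqrt(n).
u = 3.3544 / sqrt(15)
u = 3.3544 / 3.873
u = 0.8661

0.8661


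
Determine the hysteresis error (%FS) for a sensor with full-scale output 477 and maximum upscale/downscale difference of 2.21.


Hysteresis = (max difference / full scale) * 100%.
H = (2.21 / 477) * 100
H = 0.463 %FS

0.463 %FS


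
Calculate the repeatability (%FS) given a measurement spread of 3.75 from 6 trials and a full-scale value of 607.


Repeatability = (spread / full scale) * 100%.
R = (3.75 / 607) * 100
R = 0.618 %FS

0.618 %FS


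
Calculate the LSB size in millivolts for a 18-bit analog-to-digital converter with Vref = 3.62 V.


The resolution (LSB) of an ADC is Vref / 2^n.
LSB = 3.62 / 2^18
LSB = 3.62 / 262144
LSB = 1.381e-05 V = 0.0138092 mV

0.0138092 mV


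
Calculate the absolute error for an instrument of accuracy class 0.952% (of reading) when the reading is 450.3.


Absolute error = (accuracy% / 100) * reading.
Error = (0.952 / 100) * 450.3
Error = 0.00952 * 450.3
Error = 4.2869

4.2869


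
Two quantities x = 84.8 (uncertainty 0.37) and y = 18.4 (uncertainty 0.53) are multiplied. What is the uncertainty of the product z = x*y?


For a product z = x*y, the relative uncertainty is:
uz/z = sqrt((ux/x)^2 + (uy/y)^2)
Relative uncertainties: ux/x = 0.37/84.8 = 0.004363
uy/y = 0.53/18.4 = 0.028804
z = 84.8 * 18.4 = 1560.3
uz = 1560.3 * sqrt(0.004363^2 + 0.028804^2) = 45.457

45.457


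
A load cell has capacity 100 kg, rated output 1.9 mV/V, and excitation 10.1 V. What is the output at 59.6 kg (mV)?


Vout = rated_output * Vex * (load / capacity).
Vout = 1.9 * 10.1 * (59.6 / 100)
Vout = 1.9 * 10.1 * 0.596
Vout = 11.437 mV

11.437 mV


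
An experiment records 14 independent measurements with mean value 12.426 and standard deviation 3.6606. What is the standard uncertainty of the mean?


The standard uncertainty for Type A evaluation is u = s / sqrt(n).
u = 3.6606 / sqrt(14)
u = 3.6606 / 3.7417
u = 0.9783

0.9783


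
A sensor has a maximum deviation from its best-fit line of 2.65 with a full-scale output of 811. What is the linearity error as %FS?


Linearity error = (max deviation / full scale) * 100%.
Linearity = (2.65 / 811) * 100
Linearity = 0.327 %FS

0.327 %FS


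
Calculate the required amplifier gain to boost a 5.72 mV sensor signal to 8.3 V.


Gain = Vout / Vin (converting to same units).
G = 8.3 V / 5.72 mV
G = 8300.0 mV / 5.72 mV
G = 1451.05

1451.05


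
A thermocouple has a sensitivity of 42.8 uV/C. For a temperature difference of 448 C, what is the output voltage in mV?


The thermocouple output V = sensitivity * dT.
V = 42.8 uV/C * 448 C
V = 19174.4 uV
V = 19.174 mV

19.174 mV


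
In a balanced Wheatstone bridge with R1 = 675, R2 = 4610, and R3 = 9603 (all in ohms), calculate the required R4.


At balance: R1*R4 = R2*R3, so R4 = R2*R3/R1.
R4 = 4610 * 9603 / 675
R4 = 44269830 / 675
R4 = 65584.93 ohm

65584.93 ohm


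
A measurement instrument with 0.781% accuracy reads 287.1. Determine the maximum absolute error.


Absolute error = (accuracy% / 100) * reading.
Error = (0.781 / 100) * 287.1
Error = 0.00781 * 287.1
Error = 2.2423

2.2423


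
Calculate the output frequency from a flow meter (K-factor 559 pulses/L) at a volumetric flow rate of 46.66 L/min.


Frequency = K * Q / 60 (converting L/min to L/s).
f = 559 * 46.66 / 60
f = 26082.94 / 60
f = 434.72 Hz

434.72 Hz


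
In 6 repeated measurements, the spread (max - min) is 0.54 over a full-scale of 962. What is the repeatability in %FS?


Repeatability = (spread / full scale) * 100%.
R = (0.54 / 962) * 100
R = 0.056 %FS

0.056 %FS


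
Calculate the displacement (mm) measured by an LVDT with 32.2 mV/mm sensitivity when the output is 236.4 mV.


Displacement = Vout / sensitivity.
d = 236.4 / 32.2
d = 7.342 mm

7.342 mm


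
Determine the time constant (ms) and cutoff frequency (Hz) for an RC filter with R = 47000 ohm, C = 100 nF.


Time constant: tau = R * C.
tau = 47000 * 1.00e-07 = 0.0047 s
tau = 4.7 ms
Cutoff frequency: fc = 1 / (2*pi*R*C).
fc = 1 / (2*pi*0.0047) = 33.86 Hz

tau = 4.7 ms, fc = 33.86 Hz


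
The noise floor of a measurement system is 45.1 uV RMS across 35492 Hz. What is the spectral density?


Noise spectral density = Vrms / sqrt(BW).
NSD = 45.1 / sqrt(35492)
NSD = 45.1 / 188.3932
NSD = 0.2394 uV/sqrt(Hz)

0.2394 uV/sqrt(Hz)


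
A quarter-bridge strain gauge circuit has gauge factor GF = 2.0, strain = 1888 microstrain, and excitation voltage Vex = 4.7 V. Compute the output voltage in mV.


Quarter bridge output: Vout = (GF * epsilon * Vex) / 4.
Vout = (2.0 * 1888e-6 * 4.7) / 4
Vout = 0.0177472 / 4 V
Vout = 0.0044368 V = 4.4368 mV

4.4368 mV


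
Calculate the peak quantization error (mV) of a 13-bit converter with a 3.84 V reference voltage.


The maximum quantization error is +/- LSB/2.
LSB = Vref / 2^n = 3.84 / 8192 = 0.00046875 V
Max error = LSB / 2 = 0.00046875 / 2 = 0.00023437 V
Max error = 0.2344 mV

0.2344 mV


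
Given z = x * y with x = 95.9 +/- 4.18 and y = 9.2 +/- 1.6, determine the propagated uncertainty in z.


For a product z = x*y, the relative uncertainty is:
uz/z = sqrt((ux/x)^2 + (uy/y)^2)
Relative uncertainties: ux/x = 4.18/95.9 = 0.043587
uy/y = 1.6/9.2 = 0.173913
z = 95.9 * 9.2 = 882.3
uz = 882.3 * sqrt(0.043587^2 + 0.173913^2) = 158.186

158.186


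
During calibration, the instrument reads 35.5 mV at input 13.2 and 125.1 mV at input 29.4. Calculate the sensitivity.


Sensitivity = (y2 - y1) / (x2 - x1).
S = (125.1 - 35.5) / (29.4 - 13.2)
S = 89.6 / 16.2
S = 5.5309 mV/unit

5.5309 mV/unit


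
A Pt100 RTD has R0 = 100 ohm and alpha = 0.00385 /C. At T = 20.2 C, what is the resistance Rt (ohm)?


The RTD equation: Rt = R0 * (1 + alpha * T).
Rt = 100 * (1 + 0.00385 * 20.2)
Rt = 100 * (1 + 0.07777)
Rt = 100 * 1.07777
Rt = 107.777 ohm

107.777 ohm


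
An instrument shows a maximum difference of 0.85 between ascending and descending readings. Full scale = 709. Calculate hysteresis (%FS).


Hysteresis = (max difference / full scale) * 100%.
H = (0.85 / 709) * 100
H = 0.12 %FS

0.12 %FS


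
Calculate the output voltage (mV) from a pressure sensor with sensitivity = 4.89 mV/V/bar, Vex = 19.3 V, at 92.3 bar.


Output = sensitivity * Vex * P.
Vout = 4.89 * 19.3 * 92.3
Vout = 94.377 * 92.3
Vout = 8711.0 mV

8711.0 mV


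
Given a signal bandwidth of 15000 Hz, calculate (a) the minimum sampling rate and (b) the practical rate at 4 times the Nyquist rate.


By Nyquist theorem, fs_min = 2 * fmax.
fs_min = 2 * 15000 = 30000 Hz
Practical rate = 4 * fs_min = 4 * 30000 = 120000 Hz

fs_min = 30000 Hz, fs_practical = 120000 Hz


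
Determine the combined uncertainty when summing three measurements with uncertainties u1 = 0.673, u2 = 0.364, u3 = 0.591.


For a sum of independent quantities, uc = sqrt(u1^2 + u2^2 + u3^2).
uc = sqrt(0.673^2 + 0.364^2 + 0.591^2)
uc = sqrt(0.452929 + 0.132496 + 0.349281)
uc = 0.9668

0.9668


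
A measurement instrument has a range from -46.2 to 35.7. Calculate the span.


Span = upper range - lower range.
Span = 35.7 - (-46.2)
Span = 81.9

81.9


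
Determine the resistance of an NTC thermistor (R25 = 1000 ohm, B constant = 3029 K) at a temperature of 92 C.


NTC thermistor equation: Rt = R25 * exp(B * (1/T - 1/T25)).
T in Kelvin: 365.15 K, T25 = 298.15 K
1/T - 1/T25 = 1/365.15 - 1/298.15 = -0.00061542
B * (1/T - 1/T25) = 3029 * -0.00061542 = -1.8641
Rt = 1000 * exp(-1.8641) = 155.0 ohm

155.0 ohm


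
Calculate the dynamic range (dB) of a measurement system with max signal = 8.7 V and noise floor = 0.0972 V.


Dynamic range = 20 * log10(Vmax / Vnoise).
DR = 20 * log10(8.7 / 0.0972)
DR = 20 * log10(89.51)
DR = 39.04 dB

39.04 dB


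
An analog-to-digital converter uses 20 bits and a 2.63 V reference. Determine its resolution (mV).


The resolution (LSB) of an ADC is Vref / 2^n.
LSB = 2.63 / 2^20
LSB = 2.63 / 1048576
LSB = 2.51e-06 V = 0.00250816 mV

0.00250816 mV


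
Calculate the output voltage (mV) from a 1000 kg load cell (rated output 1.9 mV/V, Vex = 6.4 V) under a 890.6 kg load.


Vout = rated_output * Vex * (load / capacity).
Vout = 1.9 * 6.4 * (890.6 / 1000)
Vout = 1.9 * 6.4 * 0.8906
Vout = 10.83 mV

10.83 mV


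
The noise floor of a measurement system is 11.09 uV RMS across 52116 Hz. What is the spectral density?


Noise spectral density = Vrms / sqrt(BW).
NSD = 11.09 / sqrt(52116)
NSD = 11.09 / 228.2893
NSD = 0.0486 uV/sqrt(Hz)

0.0486 uV/sqrt(Hz)


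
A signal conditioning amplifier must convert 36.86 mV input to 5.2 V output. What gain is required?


Gain = Vout / Vin (converting to same units).
G = 5.2 V / 36.86 mV
G = 5200.0 mV / 36.86 mV
G = 141.07

141.07


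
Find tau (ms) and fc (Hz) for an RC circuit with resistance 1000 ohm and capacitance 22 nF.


Time constant: tau = R * C.
tau = 1000 * 2.20e-08 = 2.2e-05 s
tau = 0.022 ms
Cutoff frequency: fc = 1 / (2*pi*R*C).
fc = 1 / (2*pi*2.2e-05) = 7234.32 Hz

tau = 0.022 ms, fc = 7234.32 Hz
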